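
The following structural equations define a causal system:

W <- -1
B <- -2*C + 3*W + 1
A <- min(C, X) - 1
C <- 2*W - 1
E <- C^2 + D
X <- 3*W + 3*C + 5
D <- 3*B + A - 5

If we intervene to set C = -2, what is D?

Under do(C=-2), the mechanism C <- 2*W - 1 is discarded; C is fixed at -2.
X = 3*W + 3*C + 5  [with W=-1, C=-2]  = -4
A = min(C, X) - 1  [with C=-2, X=-4]  = -5
B = -2*C + 3*W + 1  [with C=-2, W=-1]  = 2
D = 3*B + A - 5  [with B=2, A=-5]  = -4

-4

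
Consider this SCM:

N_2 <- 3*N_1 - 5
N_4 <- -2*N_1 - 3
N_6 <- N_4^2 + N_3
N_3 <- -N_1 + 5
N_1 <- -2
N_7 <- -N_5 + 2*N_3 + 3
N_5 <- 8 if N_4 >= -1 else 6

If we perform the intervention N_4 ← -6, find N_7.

The intervention breaks the incoming arrows to N_4: N_4 <- -2*N_1 - 3 no longer applies, and N_4 = -6.
N_3 = -N_1 + 5  [with N_1=-2]  = 7
N_5 = 8 if N_4 >= -1 else 6  [with N_4=-6]  = 6
N_7 = -N_5 + 2*N_3 + 3  [with N_5=6, N_3=7]  = 11

11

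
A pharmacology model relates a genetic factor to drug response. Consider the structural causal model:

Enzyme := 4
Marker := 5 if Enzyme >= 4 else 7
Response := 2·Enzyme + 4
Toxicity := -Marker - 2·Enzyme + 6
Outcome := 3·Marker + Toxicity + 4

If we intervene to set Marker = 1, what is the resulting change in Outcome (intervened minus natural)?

-8

do(Marker=1) replaces the equation Marker := 5 if Enzyme >= 4 else 7 with the constant Marker = 1.
Toxicity = -Marker - 2·Enzyme + 6  [with Marker=1, Enzyme=4]  = -3
Outcome = 3·Marker + Toxicity + 4  [with Marker=1, Toxicity=-3]  = 4
Without intervention: Marker = 5 if Enzyme >= 4 else 7  [with Enzyme=4]  = 5; Toxicity = -Marker - 2·Enzyme + 6  [with Marker=5, Enzyme=4]  = -7; Outcome = 3·Marker + Toxicity + 4  [with Marker=5, Toxicity=-7]  = 12.
Change = 4 − 12 = -8.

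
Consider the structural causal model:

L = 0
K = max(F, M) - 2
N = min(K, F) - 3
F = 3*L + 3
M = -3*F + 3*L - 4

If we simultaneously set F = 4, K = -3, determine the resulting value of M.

The joint intervention fixes F = 4, K = -3, removing each variable's own equation.
M = -3*F + 3*L - 4  [with F=4, L=0]  = -16

-16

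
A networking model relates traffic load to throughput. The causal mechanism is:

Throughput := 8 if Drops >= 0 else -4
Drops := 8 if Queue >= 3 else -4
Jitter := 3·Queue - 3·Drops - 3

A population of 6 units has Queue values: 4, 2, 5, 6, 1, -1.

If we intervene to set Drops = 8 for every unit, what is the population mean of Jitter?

-18.5

The intervention sets Drops=8 in all 6 units regardless of Queue. Recomputing Jitter per unit gives -15, -21, -12, -9, -24, -30; average -18.5.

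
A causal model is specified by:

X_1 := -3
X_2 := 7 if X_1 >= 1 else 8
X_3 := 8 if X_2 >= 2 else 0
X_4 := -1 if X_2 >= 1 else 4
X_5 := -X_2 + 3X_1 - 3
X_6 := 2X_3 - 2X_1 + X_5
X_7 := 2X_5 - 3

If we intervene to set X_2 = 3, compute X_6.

7

Under do(X_2=3), the mechanism X_2 := 7 if X_1 >= 1 else 8 is discarded; X_2 is fixed at 3.
X_3 = 8 if X_2 >= 2 else 0  [with X_2=3]  = 8
X_5 = -X_2 + 3X_1 - 3  [with X_2=3, X_1=-3]  = -15
X_6 = 2X_3 - 2X_1 + X_5  [with X_3=8, X_1=-3, X_5=-15]  = 7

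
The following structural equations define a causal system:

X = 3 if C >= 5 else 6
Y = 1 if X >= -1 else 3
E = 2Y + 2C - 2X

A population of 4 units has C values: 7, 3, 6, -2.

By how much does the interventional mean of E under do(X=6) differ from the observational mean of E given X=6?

6

Under do(X=6), X's equation is replaced by X=6 for every unit. Per-unit E: 4, -4, 2, -14. Mean = -3.
E[E|X=6] averages over only the 2 units with X=6 (C = 3, -2): E = -4, -14, mean -9.
Difference = -3 − (-9) = 6.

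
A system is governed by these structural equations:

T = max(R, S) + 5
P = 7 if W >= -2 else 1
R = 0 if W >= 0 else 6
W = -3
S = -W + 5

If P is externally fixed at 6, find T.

13

The intervention breaks the incoming arrows to P: P = 7 if W >= -2 else 1 no longer applies, and P = 6.
Since T is not a descendant of the intervened variable, it is unaffected.
R = 0 if W >= 0 else 6  [with W=-3]  = 6
S = -W + 5  [with W=-3]  = 8
T = max(R, S) + 5  [with R=6, S=8]  = 13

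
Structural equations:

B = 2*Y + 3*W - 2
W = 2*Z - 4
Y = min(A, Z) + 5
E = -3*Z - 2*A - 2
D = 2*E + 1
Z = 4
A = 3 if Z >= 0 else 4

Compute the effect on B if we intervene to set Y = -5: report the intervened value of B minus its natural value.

-26

Under do(Y=-5), the mechanism Y = min(A, Z) + 5 is discarded; Y is fixed at -5.
W = 2*Z - 4  [with Z=4]  = 4
B = 2*Y + 3*W - 2  [with Y=-5, W=4]  = 0
Without intervention: W = 2*Z - 4  [with Z=4]  = 4; A = 3 if Z >= 0 else 4  [with Z=4]  = 3; Y = min(A, Z) + 5  [with A=3, Z=4]  = 8; B = 2*Y + 3*W - 2  [with Y=8, W=4]  = 26.
Change = 0 − 26 = -26.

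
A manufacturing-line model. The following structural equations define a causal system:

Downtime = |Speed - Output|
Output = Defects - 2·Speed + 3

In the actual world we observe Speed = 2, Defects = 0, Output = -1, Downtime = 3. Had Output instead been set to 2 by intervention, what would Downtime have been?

0

The intervention breaks the incoming arrows to Output: Output = Defects - 2·Speed + 3 no longer applies, and Output = 2.
Downtime = |Speed - Output|  [with Speed=2, Output=2]  = 0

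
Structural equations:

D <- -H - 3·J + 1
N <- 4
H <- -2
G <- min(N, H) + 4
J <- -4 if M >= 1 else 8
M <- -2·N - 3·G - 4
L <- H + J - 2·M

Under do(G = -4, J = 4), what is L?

2

Under do(G = -4, J = 4), each intervened variable's structural equation is replaced by its fixed value.
M = -2·N - 3·G - 4  [with N=4, G=-4]  = 0
L = H + J - 2·M  [with H=-2, J=4, M=0]  = 2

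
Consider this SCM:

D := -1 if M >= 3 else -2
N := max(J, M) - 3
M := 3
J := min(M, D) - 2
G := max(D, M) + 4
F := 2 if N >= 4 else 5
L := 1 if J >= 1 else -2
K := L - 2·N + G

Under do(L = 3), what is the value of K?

The intervention breaks the incoming arrows to L: L := 1 if J >= 1 else -2 no longer applies, and L = 3.
D = -1 if M >= 3 else -2  [with M=3]  = -1
J = min(M, D) - 2  [with M=3, D=-1]  = -3
N = max(J, M) - 3  [with J=-3, M=3]  = 0
G = max(D, M) + 4  [with D=-1, M=3]  = 7
K = L - 2·N + G  [with L=3, N=0, G=7]  = 10

10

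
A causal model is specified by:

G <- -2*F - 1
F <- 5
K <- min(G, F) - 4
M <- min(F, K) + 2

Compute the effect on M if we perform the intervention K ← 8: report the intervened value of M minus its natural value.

The intervention breaks the incoming arrows to K: K <- min(G, F) - 4 no longer applies, and K = 8.
M = min(F, K) + 2  [with F=5, K=8]  = 7
Without intervention: G = -2*F - 1  [with F=5]  = -11; K = min(G, F) - 4  [with G=-11, F=5]  = -15; M = min(F, K) + 2  [with F=5, K=-15]  = -13.
Change = 7 − (-13) = 20.

20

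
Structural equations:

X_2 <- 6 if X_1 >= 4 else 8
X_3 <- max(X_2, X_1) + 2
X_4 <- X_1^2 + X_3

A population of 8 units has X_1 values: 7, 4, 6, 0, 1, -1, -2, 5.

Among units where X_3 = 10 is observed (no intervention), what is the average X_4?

11.5

Observing X_3=10 restricts to units where X_3's equation naturally yields 10: X_1 ∈ {0, 1, -1, -2}. In that subpopulation X_4 = 10, 11, 11, 14, mean 11.5.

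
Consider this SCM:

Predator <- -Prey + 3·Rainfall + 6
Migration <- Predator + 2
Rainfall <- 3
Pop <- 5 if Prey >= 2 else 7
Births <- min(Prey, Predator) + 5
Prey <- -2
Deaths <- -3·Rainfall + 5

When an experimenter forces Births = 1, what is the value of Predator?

17

Under do(Births=1), the mechanism Births <- min(Prey, Predator) + 5 is discarded; Births is fixed at 1.
Since Predator is not a descendant of the intervened variable, it is unaffected.
Predator = -Prey + 3·Rainfall + 6  [with Prey=-2, Rainfall=3]  = 17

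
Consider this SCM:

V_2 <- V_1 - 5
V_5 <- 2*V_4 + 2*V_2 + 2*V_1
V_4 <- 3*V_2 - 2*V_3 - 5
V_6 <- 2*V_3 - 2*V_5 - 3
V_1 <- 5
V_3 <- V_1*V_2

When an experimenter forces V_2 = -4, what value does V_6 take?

-139

Under do(V_2=-4), the mechanism V_2 <- V_1 - 5 is discarded; V_2 is fixed at -4.
V_3 = V_1*V_2  [with V_1=5, V_2=-4]  = -20
V_4 = 3*V_2 - 2*V_3 - 5  [with V_2=-4, V_3=-20]  = 23
V_5 = 2*V_4 + 2*V_2 + 2*V_1  [with V_4=23, V_2=-4, V_1=5]  = 48
V_6 = 2*V_3 - 2*V_5 - 3  [with V_3=-20, V_5=48]  = -139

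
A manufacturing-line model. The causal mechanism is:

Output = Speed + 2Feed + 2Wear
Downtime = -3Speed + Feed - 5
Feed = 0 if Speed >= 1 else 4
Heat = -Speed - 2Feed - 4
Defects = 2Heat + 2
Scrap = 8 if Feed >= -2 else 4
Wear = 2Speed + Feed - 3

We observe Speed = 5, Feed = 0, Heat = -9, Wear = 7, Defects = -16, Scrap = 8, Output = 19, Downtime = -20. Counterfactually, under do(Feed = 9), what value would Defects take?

-52

do(Feed=9) replaces the equation Feed = 0 if Speed >= 1 else 4 with the constant Feed = 9.
Heat = -Speed - 2Feed - 4  [with Speed=5, Feed=9]  = -27
Defects = 2Heat + 2  [with Heat=-27]  = -52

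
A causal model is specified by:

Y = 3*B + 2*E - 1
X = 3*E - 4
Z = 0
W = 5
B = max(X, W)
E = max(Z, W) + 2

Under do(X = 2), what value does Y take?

28

Under do(X=2), the mechanism X = 3*E - 4 is discarded; X is fixed at 2.
E = max(Z, W) + 2  [with Z=0, W=5]  = 7
B = max(X, W)  [with X=2, W=5]  = 5
Y = 3*B + 2*E - 1  [with B=5, E=7]  = 28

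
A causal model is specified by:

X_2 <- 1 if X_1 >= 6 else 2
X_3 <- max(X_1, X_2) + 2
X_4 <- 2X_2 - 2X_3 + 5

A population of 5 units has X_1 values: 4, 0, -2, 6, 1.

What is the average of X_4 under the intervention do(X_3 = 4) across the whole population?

Under do(X_3=4), X_3's equation is replaced by X_3=4 for every unit. Per-unit X_4: 1, 1, 1, -1, 1. Mean = 0.6.

0.6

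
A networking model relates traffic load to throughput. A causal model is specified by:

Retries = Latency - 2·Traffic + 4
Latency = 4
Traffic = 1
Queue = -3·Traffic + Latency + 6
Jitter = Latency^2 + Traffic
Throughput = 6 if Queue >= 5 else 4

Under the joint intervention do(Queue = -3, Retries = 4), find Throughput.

Setting Queue = -3, Retries = 4 by intervention discards those variables' equations.
Throughput = 6 if Queue >= 5 else 4  [with Queue=-3]  = 4

4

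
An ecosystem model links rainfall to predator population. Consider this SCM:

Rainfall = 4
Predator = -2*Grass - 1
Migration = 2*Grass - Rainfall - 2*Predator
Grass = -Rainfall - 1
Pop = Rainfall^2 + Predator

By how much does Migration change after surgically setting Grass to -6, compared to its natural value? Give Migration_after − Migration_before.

-6

Under do(Grass=-6), the mechanism Grass = -Rainfall - 1 is discarded; Grass is fixed at -6.
Predator = -2*Grass - 1  [with Grass=-6]  = 11
Migration = 2*Grass - Rainfall - 2*Predator  [with Grass=-6, Rainfall=4, Predator=11]  = -38
Without intervention: Grass = -Rainfall - 1  [with Rainfall=4]  = -5; Predator = -2*Grass - 1  [with Grass=-5]  = 9; Migration = 2*Grass - Rainfall - 2*Predator  [with Grass=-5, Rainfall=4, Predator=9]  = -32.
Change = -38 − (-32) = -6.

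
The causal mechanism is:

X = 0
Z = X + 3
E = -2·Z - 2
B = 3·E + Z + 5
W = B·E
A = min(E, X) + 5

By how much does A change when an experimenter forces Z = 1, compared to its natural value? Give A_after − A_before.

4

Under do(Z=1), the mechanism Z = X + 3 is discarded; Z is fixed at 1.
E = -2·Z - 2  [with Z=1]  = -4
A = min(E, X) + 5  [with E=-4, X=0]  = 1
Without intervention: Z = X + 3  [with X=0]  = 3; E = -2·Z - 2  [with Z=3]  = -8; A = min(E, X) + 5  [with E=-8, X=0]  = -3.
Change = 1 − (-3) = 4.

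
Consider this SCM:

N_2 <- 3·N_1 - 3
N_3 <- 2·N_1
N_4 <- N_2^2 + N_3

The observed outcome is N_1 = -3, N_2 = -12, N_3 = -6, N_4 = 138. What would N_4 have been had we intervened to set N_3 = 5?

149

The intervention breaks the incoming arrows to N_3: N_3 <- 2·N_1 no longer applies, and N_3 = 5.
N_2 = 3·N_1 - 3  [with N_1=-3]  = -12
N_4 = N_2^2 + N_3  [with N_2=-12, N_3=5]  = 149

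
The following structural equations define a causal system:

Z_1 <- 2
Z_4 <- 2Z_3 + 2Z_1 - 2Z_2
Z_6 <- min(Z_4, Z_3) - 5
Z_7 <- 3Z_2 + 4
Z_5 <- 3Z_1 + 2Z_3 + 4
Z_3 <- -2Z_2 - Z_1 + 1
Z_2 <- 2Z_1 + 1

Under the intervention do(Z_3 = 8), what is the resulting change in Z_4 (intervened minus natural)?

38

The intervention breaks the incoming arrows to Z_3: Z_3 <- -2Z_2 - Z_1 + 1 no longer applies, and Z_3 = 8.
Z_2 = 2Z_1 + 1  [with Z_1=2]  = 5
Z_4 = 2Z_3 + 2Z_1 - 2Z_2  [with Z_3=8, Z_1=2, Z_2=5]  = 10
Without intervention: Z_2 = 2Z_1 + 1  [with Z_1=2]  = 5; Z_3 = -2Z_2 - Z_1 + 1  [with Z_2=5, Z_1=2]  = -11; Z_4 = 2Z_3 + 2Z_1 - 2Z_2  [with Z_3=-11, Z_1=2, Z_2=5]  = -28.
Change = 10 − (-28) = 38.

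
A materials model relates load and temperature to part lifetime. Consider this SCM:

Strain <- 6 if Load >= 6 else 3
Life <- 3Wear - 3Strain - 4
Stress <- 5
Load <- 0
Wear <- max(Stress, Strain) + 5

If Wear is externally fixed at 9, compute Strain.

Under do(Wear=9), the mechanism Wear <- max(Stress, Strain) + 5 is discarded; Wear is fixed at 9.
Since Strain is not a descendant of the intervened variable, it is unaffected.
Strain = 6 if Load >= 6 else 3  [with Load=0]  = 3

3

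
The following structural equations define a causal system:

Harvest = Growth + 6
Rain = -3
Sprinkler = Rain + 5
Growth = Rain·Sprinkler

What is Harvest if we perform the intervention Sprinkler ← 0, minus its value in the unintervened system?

Under do(Sprinkler=0), the mechanism Sprinkler = Rain + 5 is discarded; Sprinkler is fixed at 0.
Growth = Rain·Sprinkler  [with Rain=-3, Sprinkler=0]  = 0
Harvest = Growth + 6  [with Growth=0]  = 6
Without intervention: Sprinkler = Rain + 5  [with Rain=-3]  = 2; Growth = Rain·Sprinkler  [with Rain=-3, Sprinkler=2]  = -6; Harvest = Growth + 6  [with Growth=-6]  = 0.
Change = 6 − 0 = 6.

6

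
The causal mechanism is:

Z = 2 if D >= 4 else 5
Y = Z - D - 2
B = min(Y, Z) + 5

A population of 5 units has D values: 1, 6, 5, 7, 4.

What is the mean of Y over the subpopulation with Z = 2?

Conditioning on Z=2 selects the 4 unit(s) with D ∈ {6, 5, 7, 4}. Their Y values: -6, -5, -7, -4. Mean = -5.5.

-5.5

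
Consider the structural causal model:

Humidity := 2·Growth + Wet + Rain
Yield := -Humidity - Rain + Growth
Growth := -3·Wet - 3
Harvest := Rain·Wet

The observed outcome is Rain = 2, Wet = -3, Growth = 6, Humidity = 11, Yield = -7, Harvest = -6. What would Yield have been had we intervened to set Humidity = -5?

9

Intervening sets Humidity = -5 and removes its equation (Humidity := 2·Growth + Wet + Rain).
Growth = -3·Wet - 3  [with Wet=-3]  = 6
Yield = -Humidity - Rain + Growth  [with Humidity=-5, Rain=2, Growth=6]  = 9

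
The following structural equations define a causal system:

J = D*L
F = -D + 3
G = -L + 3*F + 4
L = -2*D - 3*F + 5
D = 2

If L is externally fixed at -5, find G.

The intervention breaks the incoming arrows to L: L = -2*D - 3*F + 5 no longer applies, and L = -5.
F = -D + 3  [with D=2]  = 1
G = -L + 3*F + 4  [with L=-5, F=1]  = 12

12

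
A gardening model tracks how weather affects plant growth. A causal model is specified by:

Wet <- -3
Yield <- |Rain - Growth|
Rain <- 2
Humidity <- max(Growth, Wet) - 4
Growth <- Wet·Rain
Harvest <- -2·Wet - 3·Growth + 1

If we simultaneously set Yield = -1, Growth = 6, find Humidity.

Under do(Yield = -1, Growth = 6), each intervened variable's structural equation is replaced by its fixed value.
Humidity = max(Growth, Wet) - 4  [with Growth=6, Wet=-3]  = 2

2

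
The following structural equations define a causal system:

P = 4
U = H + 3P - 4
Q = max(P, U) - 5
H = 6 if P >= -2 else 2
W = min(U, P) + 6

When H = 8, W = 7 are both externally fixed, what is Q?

Setting H = 8, W = 7 by intervention discards those variables' equations.
U = H + 3P - 4  [with H=8, P=4]  = 16
Q = max(P, U) - 5  [with P=4, U=16]  = 11

11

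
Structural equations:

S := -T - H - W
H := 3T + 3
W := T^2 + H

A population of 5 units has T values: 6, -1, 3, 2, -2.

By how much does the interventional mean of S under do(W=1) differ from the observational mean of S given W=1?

-12.4

Every unit gets W=1 under the intervention. S values become -28, 0, -16, -12, 4; E[S|do(W=1)] = -10.4.
E[S|W=1] averages over only the 2 units with W=1 (T = -1, -2): S = 0, 4, mean 2.
Difference = -10.4 − 2 = -12.4.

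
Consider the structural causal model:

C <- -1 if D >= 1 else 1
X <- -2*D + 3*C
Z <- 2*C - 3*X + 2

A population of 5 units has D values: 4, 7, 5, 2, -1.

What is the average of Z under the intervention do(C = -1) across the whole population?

Every unit gets C=-1 under the intervention. Z values become 33, 51, 39, 21, 3; E[Z|do(C=-1)] = 29.4.

29.4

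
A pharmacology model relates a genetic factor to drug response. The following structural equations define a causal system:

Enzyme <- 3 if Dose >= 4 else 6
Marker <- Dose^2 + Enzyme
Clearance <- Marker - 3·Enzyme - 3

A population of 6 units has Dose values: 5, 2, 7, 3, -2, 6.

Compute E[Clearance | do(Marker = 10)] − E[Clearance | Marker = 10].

The intervention sets Marker=10 in all 6 units regardless of Dose. Recomputing Clearance per unit gives -2, -11, -2, -11, -11, -2; average -6.5.
E[Clearance|Marker=10] averages over only the 2 units with Marker=10 (Dose = 2, -2): Clearance = -11, -11, mean -11.
Difference = -6.5 − (-11) = 4.5.

4.5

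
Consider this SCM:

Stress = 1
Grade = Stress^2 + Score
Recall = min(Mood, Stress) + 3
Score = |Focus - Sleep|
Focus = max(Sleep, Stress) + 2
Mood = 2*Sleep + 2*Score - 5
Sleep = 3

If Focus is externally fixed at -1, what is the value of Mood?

9

do(Focus=-1) replaces the equation Focus = max(Sleep, Stress) + 2 with the constant Focus = -1.
Score = |Focus - Sleep|  [with Focus=-1, Sleep=3]  = 4
Mood = 2*Sleep + 2*Score - 5  [with Sleep=3, Score=4]  = 9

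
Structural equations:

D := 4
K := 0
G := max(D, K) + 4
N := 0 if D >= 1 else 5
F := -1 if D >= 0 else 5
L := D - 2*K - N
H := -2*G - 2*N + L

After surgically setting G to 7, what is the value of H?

The intervention breaks the incoming arrows to G: G := max(D, K) + 4 no longer applies, and G = 7.
N = 0 if D >= 1 else 5  [with D=4]  = 0
L = D - 2*K - N  [with D=4, K=0, N=0]  = 4
H = -2*G - 2*N + L  [with G=7, N=0, L=4]  = -10

-10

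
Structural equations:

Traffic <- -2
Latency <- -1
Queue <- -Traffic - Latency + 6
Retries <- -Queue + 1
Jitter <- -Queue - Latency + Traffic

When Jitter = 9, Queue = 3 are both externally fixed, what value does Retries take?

-2

Under do(Jitter = 9, Queue = 3), each intervened variable's structural equation is replaced by its fixed value.
Retries = -Queue + 1  [with Queue=3]  = -2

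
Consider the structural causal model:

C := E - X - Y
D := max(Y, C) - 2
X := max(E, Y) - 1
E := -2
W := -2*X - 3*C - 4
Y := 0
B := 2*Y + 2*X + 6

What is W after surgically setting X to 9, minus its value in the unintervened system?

The intervention breaks the incoming arrows to X: X := max(E, Y) - 1 no longer applies, and X = 9.
C = E - X - Y  [with E=-2, X=9, Y=0]  = -11
W = -2*X - 3*C - 4  [with X=9, C=-11]  = 11
Without intervention: X = max(E, Y) - 1  [with E=-2, Y=0]  = -1; C = E - X - Y  [with E=-2, X=-1, Y=0]  = -1; W = -2*X - 3*C - 4  [with X=-1, C=-1]  = 1.
Change = 11 − 1 = 10.

10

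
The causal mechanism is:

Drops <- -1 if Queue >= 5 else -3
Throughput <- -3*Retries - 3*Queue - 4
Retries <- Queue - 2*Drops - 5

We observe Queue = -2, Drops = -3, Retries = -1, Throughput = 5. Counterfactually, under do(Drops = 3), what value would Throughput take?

Under do(Drops=3), the mechanism Drops <- -1 if Queue >= 5 else -3 is discarded; Drops is fixed at 3.
Retries = Queue - 2*Drops - 5  [with Queue=-2, Drops=3]  = -13
Throughput = -3*Retries - 3*Queue - 4  [with Retries=-13, Queue=-2]  = 41

41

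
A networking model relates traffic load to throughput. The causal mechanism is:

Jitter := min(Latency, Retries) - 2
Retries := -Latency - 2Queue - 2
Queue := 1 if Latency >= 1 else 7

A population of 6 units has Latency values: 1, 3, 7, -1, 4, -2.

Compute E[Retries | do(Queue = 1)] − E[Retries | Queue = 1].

Under do(Queue=1), Queue's equation is replaced by Queue=1 for every unit. Per-unit Retries: -5, -7, -11, -3, -8, -2. Mean = -6.
Observing Queue=1 restricts to units where Queue's equation naturally yields 1: Latency ∈ {1, 3, 7, 4}. In that subpopulation Retries = -5, -7, -11, -8, mean -7.75.
Difference = -6 − (-7.75) = 1.75.

1.75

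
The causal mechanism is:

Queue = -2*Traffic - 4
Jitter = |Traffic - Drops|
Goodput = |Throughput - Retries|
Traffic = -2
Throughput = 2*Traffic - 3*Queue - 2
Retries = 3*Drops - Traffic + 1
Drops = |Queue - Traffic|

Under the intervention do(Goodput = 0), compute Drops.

2

Intervening sets Goodput = 0 and removes its equation (Goodput = |Throughput - Retries|).
Drops is not downstream of the intervention, so its value is determined by the original equations.
Queue = -2*Traffic - 4  [with Traffic=-2]  = 0
Drops = |Queue - Traffic|  [with Queue=0, Traffic=-2]  = 2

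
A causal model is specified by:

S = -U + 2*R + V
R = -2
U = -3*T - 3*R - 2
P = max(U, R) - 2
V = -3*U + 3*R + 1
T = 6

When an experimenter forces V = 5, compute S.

Intervening sets V = 5 and removes its equation (V = -3*U + 3*R + 1).
U = -3*T - 3*R - 2  [with T=6, R=-2]  = -14
S = -U + 2*R + V  [with U=-14, R=-2, V=5]  = 15

15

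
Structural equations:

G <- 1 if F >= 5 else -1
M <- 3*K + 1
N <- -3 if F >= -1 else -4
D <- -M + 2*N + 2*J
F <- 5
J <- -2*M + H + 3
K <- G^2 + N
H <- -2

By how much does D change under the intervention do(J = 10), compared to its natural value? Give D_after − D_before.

do(J=10) replaces the equation J <- -2*M + H + 3 with the constant J = 10.
G = 1 if F >= 5 else -1  [with F=5]  = 1
N = -3 if F >= -1 else -4  [with F=5]  = -3
K = G^2 + N  [with G=1, N=-3]  = -2
M = 3*K + 1  [with K=-2]  = -5
D = -M + 2*N + 2*J  [with M=-5, N=-3, J=10]  = 19
Without intervention: G = 1 if F >= 5 else -1  [with F=5]  = 1; N = -3 if F >= -1 else -4  [with F=5]  = -3; K = G^2 + N  [with G=1, N=-3]  = -2; M = 3*K + 1  [with K=-2]  = -5; J = -2*M + H + 3  [with M=-5, H=-2]  = 11; D = -M + 2*N + 2*J  [with M=-5, N=-3, J=11]  = 21.
Change = 19 − 21 = -2.

-2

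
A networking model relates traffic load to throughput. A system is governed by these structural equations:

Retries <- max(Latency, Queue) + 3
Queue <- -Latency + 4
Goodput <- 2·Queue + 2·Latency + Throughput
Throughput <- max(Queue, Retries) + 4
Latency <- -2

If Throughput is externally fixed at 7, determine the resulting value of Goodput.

15

Intervening sets Throughput = 7 and removes its equation (Throughput <- max(Queue, Retries) + 4).
Queue = -Latency + 4  [with Latency=-2]  = 6
Goodput = 2·Queue + 2·Latency + Throughput  [with Queue=6, Latency=-2, Throughput=7]  = 15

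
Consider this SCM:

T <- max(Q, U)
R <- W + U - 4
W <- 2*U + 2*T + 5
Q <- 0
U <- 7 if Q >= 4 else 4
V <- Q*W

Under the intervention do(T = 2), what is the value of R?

The intervention breaks the incoming arrows to T: T <- max(Q, U) no longer applies, and T = 2.
U = 7 if Q >= 4 else 4  [with Q=0]  = 4
W = 2*U + 2*T + 5  [with U=4, T=2]  = 17
R = W + U - 4  [with W=17, U=4]  = 17

17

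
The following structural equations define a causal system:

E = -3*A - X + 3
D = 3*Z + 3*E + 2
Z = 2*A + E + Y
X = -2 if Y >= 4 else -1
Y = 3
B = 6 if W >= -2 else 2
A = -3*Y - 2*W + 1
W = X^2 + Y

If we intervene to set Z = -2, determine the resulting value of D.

Intervening sets Z = -2 and removes its equation (Z = 2*A + E + Y).
X = -2 if Y >= 4 else -1  [with Y=3]  = -1
W = X^2 + Y  [with X=-1, Y=3]  = 4
A = -3*Y - 2*W + 1  [with Y=3, W=4]  = -16
E = -3*A - X + 3  [with A=-16, X=-1]  = 52
D = 3*Z + 3*E + 2  [with Z=-2, E=52]  = 152

152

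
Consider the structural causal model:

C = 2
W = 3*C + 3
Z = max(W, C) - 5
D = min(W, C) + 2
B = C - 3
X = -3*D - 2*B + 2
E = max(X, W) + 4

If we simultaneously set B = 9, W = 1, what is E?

5

Setting B = 9, W = 1 by intervention discards those variables' equations.
D = min(W, C) + 2  [with W=1, C=2]  = 3
X = -3*D - 2*B + 2  [with D=3, B=9]  = -25
E = max(X, W) + 4  [with X=-25, W=1]  = 5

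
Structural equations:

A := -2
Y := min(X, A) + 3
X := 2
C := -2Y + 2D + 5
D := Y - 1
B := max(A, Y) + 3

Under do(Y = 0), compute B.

3

do(Y=0) replaces the equation Y := min(X, A) + 3 with the constant Y = 0.
B = max(A, Y) + 3  [with A=-2, Y=0]  = 3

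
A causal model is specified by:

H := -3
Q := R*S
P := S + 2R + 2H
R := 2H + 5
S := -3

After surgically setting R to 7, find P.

5

The intervention breaks the incoming arrows to R: R := 2H + 5 no longer applies, and R = 7.
P = S + 2R + 2H  [with S=-3, R=7, H=-3]  = 5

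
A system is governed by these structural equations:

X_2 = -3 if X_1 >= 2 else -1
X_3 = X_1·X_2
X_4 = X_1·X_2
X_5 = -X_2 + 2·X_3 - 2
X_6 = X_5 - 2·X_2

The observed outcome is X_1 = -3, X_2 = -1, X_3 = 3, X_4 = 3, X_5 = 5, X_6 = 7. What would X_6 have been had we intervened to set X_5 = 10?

The intervention breaks the incoming arrows to X_5: X_5 = -X_2 + 2·X_3 - 2 no longer applies, and X_5 = 10.
X_2 = -3 if X_1 >= 2 else -1  [with X_1=-3]  = -1
X_6 = X_5 - 2·X_2  [with X_5=10, X_2=-1]  = 12

12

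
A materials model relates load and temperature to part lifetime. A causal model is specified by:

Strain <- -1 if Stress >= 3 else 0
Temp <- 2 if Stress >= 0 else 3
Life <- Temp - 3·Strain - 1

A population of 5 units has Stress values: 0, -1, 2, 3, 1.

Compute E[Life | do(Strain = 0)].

The intervention sets Strain=0 in all 5 units regardless of Stress. Recomputing Life per unit gives 1, 2, 1, 1, 1; average 1.2.

1.2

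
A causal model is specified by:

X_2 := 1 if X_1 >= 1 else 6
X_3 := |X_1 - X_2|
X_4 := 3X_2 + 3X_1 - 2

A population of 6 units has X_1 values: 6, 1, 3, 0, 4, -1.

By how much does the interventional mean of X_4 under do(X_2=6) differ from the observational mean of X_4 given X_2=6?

8

The intervention sets X_2=6 in all 6 units regardless of X_1. Recomputing X_4 per unit gives 34, 19, 25, 16, 28, 13; average 22.5.
Conditioning on X_2=6 selects the 2 unit(s) with X_1 ∈ {0, -1}. Their X_4 values: 16, 13. Mean = 14.5.
Difference = 22.5 − 14.5 = 8.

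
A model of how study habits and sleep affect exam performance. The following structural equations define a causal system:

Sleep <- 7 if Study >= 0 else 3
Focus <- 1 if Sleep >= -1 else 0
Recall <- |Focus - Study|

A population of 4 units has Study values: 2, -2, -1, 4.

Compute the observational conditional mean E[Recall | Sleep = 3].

Conditioning on Sleep=3 selects the 2 unit(s) with Study ∈ {-2, -1}. Their Recall values: 3, 2. Mean = 2.5.

2.5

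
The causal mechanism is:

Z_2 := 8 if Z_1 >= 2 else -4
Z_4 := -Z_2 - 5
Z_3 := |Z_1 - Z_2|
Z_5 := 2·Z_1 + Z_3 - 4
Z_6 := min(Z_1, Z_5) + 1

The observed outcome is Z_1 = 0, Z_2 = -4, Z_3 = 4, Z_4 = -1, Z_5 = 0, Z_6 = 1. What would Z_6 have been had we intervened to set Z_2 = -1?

Under do(Z_2=-1), the mechanism Z_2 := 8 if Z_1 >= 2 else -4 is discarded; Z_2 is fixed at -1.
Z_3 = |Z_1 - Z_2|  [with Z_1=0, Z_2=-1]  = 1
Z_5 = 2·Z_1 + Z_3 - 4  [with Z_1=0, Z_3=1]  = -3
Z_6 = min(Z_1, Z_5) + 1  [with Z_1=0, Z_5=-3]  = -2

-2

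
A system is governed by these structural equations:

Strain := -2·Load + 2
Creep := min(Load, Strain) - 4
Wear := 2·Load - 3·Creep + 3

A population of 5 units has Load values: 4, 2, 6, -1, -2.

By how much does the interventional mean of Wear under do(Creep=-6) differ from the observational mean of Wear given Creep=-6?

3.6

Under do(Creep=-6), Creep's equation is replaced by Creep=-6 for every unit. Per-unit Wear: 29, 25, 33, 19, 17. Mean = 24.6.
Conditioning on Creep=-6 selects the 2 unit(s) with Load ∈ {2, -2}. Their Wear values: 25, 17. Mean = 21.
Difference = 24.6 − 21 = 3.6.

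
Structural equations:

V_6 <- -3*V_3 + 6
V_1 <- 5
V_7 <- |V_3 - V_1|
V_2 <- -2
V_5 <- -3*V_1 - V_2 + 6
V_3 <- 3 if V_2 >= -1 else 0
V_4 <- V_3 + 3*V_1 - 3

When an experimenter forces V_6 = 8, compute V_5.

do(V_6=8) replaces the equation V_6 <- -3*V_3 + 6 with the constant V_6 = 8.
Since V_5 is not a descendant of the intervened variable, it is unaffected.
V_5 = -3*V_1 - V_2 + 6  [with V_1=5, V_2=-2]  = -7

-7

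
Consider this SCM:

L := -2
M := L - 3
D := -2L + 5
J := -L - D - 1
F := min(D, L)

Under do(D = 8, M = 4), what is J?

-7

The joint intervention fixes D = 8, M = 4, removing each variable's own equation.
J = -L - D - 1  [with L=-2, D=8]  = -7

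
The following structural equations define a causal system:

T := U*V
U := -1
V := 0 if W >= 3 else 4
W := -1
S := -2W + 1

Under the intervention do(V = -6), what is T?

6

The intervention breaks the incoming arrows to V: V := 0 if W >= 3 else 4 no longer applies, and V = -6.
T = U*V  [with U=-1, V=-6]  = 6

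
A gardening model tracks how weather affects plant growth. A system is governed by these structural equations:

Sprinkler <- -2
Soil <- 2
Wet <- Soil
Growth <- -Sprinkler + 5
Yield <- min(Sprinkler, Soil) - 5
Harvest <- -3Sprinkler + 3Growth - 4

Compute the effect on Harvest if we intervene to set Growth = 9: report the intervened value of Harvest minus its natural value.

Under do(Growth=9), the mechanism Growth <- -Sprinkler + 5 is discarded; Growth is fixed at 9.
Harvest = -3Sprinkler + 3Growth - 4  [with Sprinkler=-2, Growth=9]  = 29
Without intervention: Growth = -Sprinkler + 5  [with Sprinkler=-2]  = 7; Harvest = -3Sprinkler + 3Growth - 4  [with Sprinkler=-2, Growth=7]  = 23.
Change = 29 − 23 = 6.

6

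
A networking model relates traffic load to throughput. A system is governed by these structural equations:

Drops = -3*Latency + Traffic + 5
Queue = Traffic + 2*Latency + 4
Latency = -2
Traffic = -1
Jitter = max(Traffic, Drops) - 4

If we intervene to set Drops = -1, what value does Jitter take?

Intervening sets Drops = -1 and removes its equation (Drops = -3*Latency + Traffic + 5).
Jitter = max(Traffic, Drops) - 4  [with Traffic=-1, Drops=-1]  = -5

-5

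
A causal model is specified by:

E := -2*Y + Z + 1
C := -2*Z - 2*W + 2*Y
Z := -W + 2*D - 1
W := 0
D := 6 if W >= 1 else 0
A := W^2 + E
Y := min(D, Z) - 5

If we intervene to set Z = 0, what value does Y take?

The intervention breaks the incoming arrows to Z: Z := -W + 2*D - 1 no longer applies, and Z = 0.
D = 6 if W >= 1 else 0  [with W=0]  = 0
Y = min(D, Z) - 5  [with D=0, Z=0]  = -5

-5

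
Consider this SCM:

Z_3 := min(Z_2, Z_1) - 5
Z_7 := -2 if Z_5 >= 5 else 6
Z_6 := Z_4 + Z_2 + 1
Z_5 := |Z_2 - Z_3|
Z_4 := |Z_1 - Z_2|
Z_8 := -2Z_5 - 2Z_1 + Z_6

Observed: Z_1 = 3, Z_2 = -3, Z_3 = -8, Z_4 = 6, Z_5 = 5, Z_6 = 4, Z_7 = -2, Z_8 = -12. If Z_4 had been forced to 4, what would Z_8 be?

-14

do(Z_4=4) replaces the equation Z_4 := |Z_1 - Z_2| with the constant Z_4 = 4.
Z_3 = min(Z_2, Z_1) - 5  [with Z_2=-3, Z_1=3]  = -8
Z_5 = |Z_2 - Z_3|  [with Z_2=-3, Z_3=-8]  = 5
Z_6 = Z_4 + Z_2 + 1  [with Z_4=4, Z_2=-3]  = 2
Z_8 = -2Z_5 - 2Z_1 + Z_6  [with Z_5=5, Z_1=3, Z_6=2]  = -14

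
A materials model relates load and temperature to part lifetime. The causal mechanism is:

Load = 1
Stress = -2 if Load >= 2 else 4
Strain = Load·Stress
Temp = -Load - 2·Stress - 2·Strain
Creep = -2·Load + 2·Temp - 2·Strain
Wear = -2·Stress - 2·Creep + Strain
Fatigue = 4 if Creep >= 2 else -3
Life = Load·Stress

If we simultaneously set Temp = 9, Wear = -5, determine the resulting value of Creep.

8

Setting Temp = 9, Wear = -5 by intervention discards those variables' equations.
Stress = -2 if Load >= 2 else 4  [with Load=1]  = 4
Strain = Load·Stress  [with Load=1, Stress=4]  = 4
Creep = -2·Load + 2·Temp - 2·Strain  [with Load=1, Temp=9, Strain=4]  = 8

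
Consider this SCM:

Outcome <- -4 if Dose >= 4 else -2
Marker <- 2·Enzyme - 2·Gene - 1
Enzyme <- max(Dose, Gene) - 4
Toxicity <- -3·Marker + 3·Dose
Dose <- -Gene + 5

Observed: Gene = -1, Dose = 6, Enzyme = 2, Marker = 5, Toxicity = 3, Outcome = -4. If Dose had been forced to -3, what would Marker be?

Under do(Dose=-3), the mechanism Dose <- -Gene + 5 is discarded; Dose is fixed at -3.
Enzyme = max(Dose, Gene) - 4  [with Dose=-3, Gene=-1]  = -5
Marker = 2·Enzyme - 2·Gene - 1  [with Enzyme=-5, Gene=-1]  = -9

-9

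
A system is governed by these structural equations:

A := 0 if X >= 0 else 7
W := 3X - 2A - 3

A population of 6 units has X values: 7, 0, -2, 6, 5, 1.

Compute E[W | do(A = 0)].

5.5

do(A=0) breaks A's dependence on X. With A=0 fixed, W across the units is 18, -3, -9, 15, 12, 0, mean 5.5.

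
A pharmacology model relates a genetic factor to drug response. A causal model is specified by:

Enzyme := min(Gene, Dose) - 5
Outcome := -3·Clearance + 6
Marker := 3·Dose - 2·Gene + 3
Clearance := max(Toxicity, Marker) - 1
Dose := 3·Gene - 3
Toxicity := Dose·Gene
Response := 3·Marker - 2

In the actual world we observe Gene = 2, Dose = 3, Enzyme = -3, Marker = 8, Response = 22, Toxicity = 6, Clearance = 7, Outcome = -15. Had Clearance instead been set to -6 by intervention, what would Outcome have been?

24

do(Clearance=-6) replaces the equation Clearance := max(Toxicity, Marker) - 1 with the constant Clearance = -6.
Outcome = -3·Clearance + 6  [with Clearance=-6]  = 24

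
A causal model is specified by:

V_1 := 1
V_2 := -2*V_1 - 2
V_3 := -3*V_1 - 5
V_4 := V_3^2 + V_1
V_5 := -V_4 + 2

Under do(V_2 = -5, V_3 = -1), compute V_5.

0

Under do(V_2 = -5, V_3 = -1), each intervened variable's structural equation is replaced by its fixed value.
V_4 = V_3^2 + V_1  [with V_3=-1, V_1=1]  = 2
V_5 = -V_4 + 2  [with V_4=2]  = 0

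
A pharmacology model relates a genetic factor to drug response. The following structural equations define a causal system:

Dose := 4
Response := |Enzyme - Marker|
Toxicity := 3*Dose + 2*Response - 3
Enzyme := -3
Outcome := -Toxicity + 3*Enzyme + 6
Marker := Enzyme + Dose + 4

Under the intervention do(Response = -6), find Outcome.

0

Under do(Response=-6), the mechanism Response := |Enzyme - Marker| is discarded; Response is fixed at -6.
Toxicity = 3*Dose + 2*Response - 3  [with Dose=4, Response=-6]  = -3
Outcome = -Toxicity + 3*Enzyme + 6  [with Toxicity=-3, Enzyme=-3]  = 0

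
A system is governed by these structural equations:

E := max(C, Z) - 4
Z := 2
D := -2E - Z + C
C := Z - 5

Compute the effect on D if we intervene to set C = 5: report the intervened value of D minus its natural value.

2

Under do(C=5), the mechanism C := Z - 5 is discarded; C is fixed at 5.
E = max(C, Z) - 4  [with C=5, Z=2]  = 1
D = -2E - Z + C  [with E=1, Z=2, C=5]  = 1
Without intervention: C = Z - 5  [with Z=2]  = -3; E = max(C, Z) - 4  [with C=-3, Z=2]  = -2; D = -2E - Z + C  [with E=-2, Z=2, C=-3]  = -1.
Change = 1 − (-1) = 2.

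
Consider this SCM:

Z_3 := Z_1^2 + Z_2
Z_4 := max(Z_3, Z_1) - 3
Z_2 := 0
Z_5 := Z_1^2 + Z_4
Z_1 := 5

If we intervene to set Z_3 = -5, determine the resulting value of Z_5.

27

do(Z_3=-5) replaces the equation Z_3 := Z_1^2 + Z_2 with the constant Z_3 = -5.
Z_4 = max(Z_3, Z_1) - 3  [with Z_3=-5, Z_1=5]  = 2
Z_5 = Z_1^2 + Z_4  [with Z_1=5, Z_4=2]  = 27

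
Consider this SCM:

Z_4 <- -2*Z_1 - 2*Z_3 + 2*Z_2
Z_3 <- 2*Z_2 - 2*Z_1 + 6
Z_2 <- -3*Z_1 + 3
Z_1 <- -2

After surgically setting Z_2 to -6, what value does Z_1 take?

-2

Under do(Z_2=-6), the mechanism Z_2 <- -3*Z_1 + 3 is discarded; Z_2 is fixed at -6.
Z_1 is not downstream of the intervention, so its value is determined by the original equations.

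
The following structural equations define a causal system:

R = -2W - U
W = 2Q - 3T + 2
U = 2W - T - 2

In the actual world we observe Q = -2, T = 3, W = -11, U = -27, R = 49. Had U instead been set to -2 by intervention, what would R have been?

Intervening sets U = -2 and removes its equation (U = 2W - T - 2).
W = 2Q - 3T + 2  [with Q=-2, T=3]  = -11
R = -2W - U  [with W=-11, U=-2]  = 24

24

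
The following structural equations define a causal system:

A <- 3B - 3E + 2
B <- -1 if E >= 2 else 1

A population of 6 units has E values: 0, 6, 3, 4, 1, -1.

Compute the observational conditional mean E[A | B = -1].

-14

Observing B=-1 restricts to units where B's equation naturally yields -1: E ∈ {6, 3, 4}. In that subpopulation A = -19, -10, -13, mean -14.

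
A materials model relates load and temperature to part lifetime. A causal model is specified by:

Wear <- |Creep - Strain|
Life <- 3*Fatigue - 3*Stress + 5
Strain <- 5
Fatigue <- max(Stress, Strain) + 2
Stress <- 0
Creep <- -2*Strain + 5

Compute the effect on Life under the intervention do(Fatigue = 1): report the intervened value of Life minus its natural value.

-18

The intervention breaks the incoming arrows to Fatigue: Fatigue <- max(Stress, Strain) + 2 no longer applies, and Fatigue = 1.
Life = 3*Fatigue - 3*Stress + 5  [with Fatigue=1, Stress=0]  = 8
Without intervention: Fatigue = max(Stress, Strain) + 2  [with Stress=0, Strain=5]  = 7; Life = 3*Fatigue - 3*Stress + 5  [with Fatigue=7, Stress=0]  = 26.
Change = 8 − 26 = -18.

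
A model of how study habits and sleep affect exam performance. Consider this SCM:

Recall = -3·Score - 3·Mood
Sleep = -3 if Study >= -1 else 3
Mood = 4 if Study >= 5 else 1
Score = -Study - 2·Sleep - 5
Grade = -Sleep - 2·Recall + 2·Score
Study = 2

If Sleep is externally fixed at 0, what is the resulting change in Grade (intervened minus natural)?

Under do(Sleep=0), the mechanism Sleep = -3 if Study >= -1 else 3 is discarded; Sleep is fixed at 0.
Score = -Study - 2·Sleep - 5  [with Study=2, Sleep=0]  = -7
Mood = 4 if Study >= 5 else 1  [with Study=2]  = 1
Recall = -3·Score - 3·Mood  [with Score=-7, Mood=1]  = 18
Grade = -Sleep - 2·Recall + 2·Score  [with Sleep=0, Recall=18, Score=-7]  = -50
Without intervention: Sleep = -3 if Study >= -1 else 3  [with Study=2]  = -3; Score = -Study - 2·Sleep - 5  [with Study=2, Sleep=-3]  = -1; Mood = 4 if Study >= 5 else 1  [with Study=2]  = 1; Recall = -3·Score - 3·Mood  [with Score=-1, Mood=1]  = 0; Grade = -Sleep - 2·Recall + 2·Score  [with Sleep=-3, Recall=0, Score=-1]  = 1.
Change = -50 − 1 = -51.

-51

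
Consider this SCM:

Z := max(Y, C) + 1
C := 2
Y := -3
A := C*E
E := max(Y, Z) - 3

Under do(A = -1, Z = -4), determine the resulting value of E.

-6

Under do(A = -1, Z = -4), each intervened variable's structural equation is replaced by its fixed value.
E = max(Y, Z) - 3  [with Y=-3, Z=-4]  = -6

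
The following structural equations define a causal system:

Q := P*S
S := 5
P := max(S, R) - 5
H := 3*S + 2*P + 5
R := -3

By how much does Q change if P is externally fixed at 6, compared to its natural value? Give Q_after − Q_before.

do(P=6) replaces the equation P := max(S, R) - 5 with the constant P = 6.
Q = P*S  [with P=6, S=5]  = 30
Without intervention: P = max(S, R) - 5  [with S=5, R=-3]  = 0; Q = P*S  [with P=0, S=5]  = 0.
Change = 30 − 0 = 30.

30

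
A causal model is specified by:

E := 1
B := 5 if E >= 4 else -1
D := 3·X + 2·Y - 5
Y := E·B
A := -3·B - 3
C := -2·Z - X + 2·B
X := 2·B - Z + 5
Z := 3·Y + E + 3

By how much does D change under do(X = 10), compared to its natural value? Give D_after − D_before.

24

Intervening sets X = 10 and removes its equation (X := 2·B - Z + 5).
B = 5 if E >= 4 else -1  [with E=1]  = -1
Y = E·B  [with E=1, B=-1]  = -1
D = 3·X + 2·Y - 5  [with X=10, Y=-1]  = 23
Without intervention: B = 5 if E >= 4 else -1  [with E=1]  = -1; Y = E·B  [with E=1, B=-1]  = -1; Z = 3·Y + E + 3  [with Y=-1, E=1]  = 1; X = 2·B - Z + 5  [with B=-1, Z=1]  = 2; D = 3·X + 2·Y - 5  [with X=2, Y=-1]  = -1.
Change = 23 − (-1) = 24.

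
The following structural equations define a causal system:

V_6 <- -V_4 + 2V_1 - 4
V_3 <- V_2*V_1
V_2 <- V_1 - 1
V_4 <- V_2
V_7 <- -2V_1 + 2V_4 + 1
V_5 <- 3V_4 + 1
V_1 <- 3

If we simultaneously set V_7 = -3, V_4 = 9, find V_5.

28

Under do(V_7 = -3, V_4 = 9), each intervened variable's structural equation is replaced by its fixed value.
V_5 = 3V_4 + 1  [with V_4=9]  = 28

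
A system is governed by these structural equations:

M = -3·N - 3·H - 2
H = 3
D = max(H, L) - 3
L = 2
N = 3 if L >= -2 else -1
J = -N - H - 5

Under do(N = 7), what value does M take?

-32

The intervention breaks the incoming arrows to N: N = 3 if L >= -2 else -1 no longer applies, and N = 7.
M = -3·N - 3·H - 2  [with N=7, H=3]  = -32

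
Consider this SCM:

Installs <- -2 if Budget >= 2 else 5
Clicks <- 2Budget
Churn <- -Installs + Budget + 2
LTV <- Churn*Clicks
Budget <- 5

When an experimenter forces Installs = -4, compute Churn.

11

The intervention breaks the incoming arrows to Installs: Installs <- -2 if Budget >= 2 else 5 no longer applies, and Installs = -4.
Churn = -Installs + Budget + 2  [with Installs=-4, Budget=5]  = 11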